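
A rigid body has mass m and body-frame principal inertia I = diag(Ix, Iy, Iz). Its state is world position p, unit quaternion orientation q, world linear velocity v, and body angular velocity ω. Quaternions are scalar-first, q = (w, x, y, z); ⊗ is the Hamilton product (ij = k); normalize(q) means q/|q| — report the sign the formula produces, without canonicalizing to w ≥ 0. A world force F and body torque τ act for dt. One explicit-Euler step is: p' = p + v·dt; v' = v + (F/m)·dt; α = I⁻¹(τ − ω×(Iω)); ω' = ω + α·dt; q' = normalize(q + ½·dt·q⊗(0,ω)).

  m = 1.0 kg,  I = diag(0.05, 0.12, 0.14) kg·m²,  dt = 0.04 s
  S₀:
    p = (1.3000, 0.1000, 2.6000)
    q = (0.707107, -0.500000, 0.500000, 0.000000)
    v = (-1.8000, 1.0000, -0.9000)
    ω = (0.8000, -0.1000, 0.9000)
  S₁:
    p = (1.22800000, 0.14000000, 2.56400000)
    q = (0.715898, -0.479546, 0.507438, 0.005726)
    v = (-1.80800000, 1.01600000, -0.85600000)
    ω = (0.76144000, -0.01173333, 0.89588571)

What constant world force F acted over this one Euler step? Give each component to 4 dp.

Δv = v₁−v₀ = (-0.00800000, 0.01600000, 0.04400000)
F = m·Δv/dt = (-0.2000, 0.4000, 1.1000)

F = (-0.2000, 0.4000, 1.1000)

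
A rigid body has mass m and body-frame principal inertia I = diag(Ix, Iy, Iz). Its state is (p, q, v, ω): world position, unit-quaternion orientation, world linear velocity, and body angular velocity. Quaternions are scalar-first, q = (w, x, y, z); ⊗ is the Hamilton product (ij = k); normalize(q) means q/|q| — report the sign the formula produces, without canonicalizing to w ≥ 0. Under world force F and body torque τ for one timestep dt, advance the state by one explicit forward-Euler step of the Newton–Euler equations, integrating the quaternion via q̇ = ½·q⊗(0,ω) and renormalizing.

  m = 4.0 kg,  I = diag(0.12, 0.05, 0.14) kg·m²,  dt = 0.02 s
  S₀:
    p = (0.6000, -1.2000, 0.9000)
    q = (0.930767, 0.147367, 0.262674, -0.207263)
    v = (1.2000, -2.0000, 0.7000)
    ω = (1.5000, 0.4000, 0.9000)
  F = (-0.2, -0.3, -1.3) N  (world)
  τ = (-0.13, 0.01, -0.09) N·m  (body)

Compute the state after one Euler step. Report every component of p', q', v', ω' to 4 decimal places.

precession coupling ω×(Iω) = (0.0324, -0.0270, -0.0420)
α = I⁻¹(τ − ω×Iω) = (-1.3533, 0.7400, -0.3429)
ω' = ω + α·dt = (1.4729, 0.4148, 0.8931)
2q̇ = q⊗(0,ω) = (-0.1395834, 1.7154623, -0.0712180, 0.5026261)
updated quaternion q' = (0.9292, 0.1645, 0.2619, -0.2022)
a = (-0.0500, -0.0750, -0.3250)
p + v·dt = (0.6240, -1.2400, 0.9140)
v + (F/m)dt = (1.1990, -2.0015, 0.6935)

p' = (0.6240, -1.2400, 0.9140)
q' = (0.9292, 0.1645, 0.2619, -0.2022)
v' = (1.1990, -2.0015, 0.6935)
ω' = (1.4729, 0.4148, 0.8931)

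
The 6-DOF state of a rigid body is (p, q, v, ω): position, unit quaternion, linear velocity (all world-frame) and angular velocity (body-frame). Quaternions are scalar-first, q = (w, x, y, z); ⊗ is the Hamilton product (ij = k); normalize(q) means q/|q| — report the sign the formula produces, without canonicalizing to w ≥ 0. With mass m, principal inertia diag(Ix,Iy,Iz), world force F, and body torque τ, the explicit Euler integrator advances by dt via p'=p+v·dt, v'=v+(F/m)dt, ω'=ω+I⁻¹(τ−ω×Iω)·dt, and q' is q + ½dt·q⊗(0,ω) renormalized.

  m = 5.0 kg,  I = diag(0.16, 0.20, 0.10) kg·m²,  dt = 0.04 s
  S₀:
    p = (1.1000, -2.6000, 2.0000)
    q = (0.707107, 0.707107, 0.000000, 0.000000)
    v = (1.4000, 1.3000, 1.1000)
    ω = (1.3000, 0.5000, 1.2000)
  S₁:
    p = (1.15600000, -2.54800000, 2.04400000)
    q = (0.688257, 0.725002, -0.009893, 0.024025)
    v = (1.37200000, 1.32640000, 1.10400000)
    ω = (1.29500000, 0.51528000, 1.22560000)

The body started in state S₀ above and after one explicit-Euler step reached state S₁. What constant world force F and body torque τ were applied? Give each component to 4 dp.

velocity change Δv = (-0.02800000, 0.02640000, 0.00400000)
m·(v₁−v₀)/dt = (-3.5000, 3.3000, 0.5000)
ω₁ − ω₀ = (-0.00500000, 0.01528000, 0.02560000)
ω₀×(Iω₀) = (-0.0600, 0.0936, 0.0260)
τ = I·(Δω/dt) + ω₀×(Iω₀) = (-0.0800, 0.1700, 0.0900)

F = (-3.5000, 3.3000, 0.5000)
τ = (-0.0800, 0.1700, 0.0900)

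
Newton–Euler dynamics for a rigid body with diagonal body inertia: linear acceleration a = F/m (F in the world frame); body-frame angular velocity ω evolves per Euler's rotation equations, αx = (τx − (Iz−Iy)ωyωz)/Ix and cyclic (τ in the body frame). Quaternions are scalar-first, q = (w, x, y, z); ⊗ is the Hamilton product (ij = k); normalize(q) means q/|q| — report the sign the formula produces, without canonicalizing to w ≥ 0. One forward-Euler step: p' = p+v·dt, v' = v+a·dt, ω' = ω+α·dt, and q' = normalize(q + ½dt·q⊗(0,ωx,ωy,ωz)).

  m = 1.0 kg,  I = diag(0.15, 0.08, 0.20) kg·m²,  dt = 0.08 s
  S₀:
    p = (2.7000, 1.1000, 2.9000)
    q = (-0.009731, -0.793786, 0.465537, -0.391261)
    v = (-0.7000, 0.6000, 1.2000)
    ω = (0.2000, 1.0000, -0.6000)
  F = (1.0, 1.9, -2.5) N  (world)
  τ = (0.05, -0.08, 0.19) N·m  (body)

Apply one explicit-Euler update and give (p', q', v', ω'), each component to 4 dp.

p + v·dt = (2.6440, 1.1480, 2.9960)
v + (F/m)dt = (-0.6200, 0.7520, 1.0000)
gyro term ω×Iω = (-0.0720, 0.0060, -0.0140)
α = I⁻¹(τ − ω×Iω) = (0.8133, -1.0750, 1.0200)
new body rate ω' = (0.2651, 0.9140, -0.5184)
Hamilton product q⊗(0,ω) = (-0.5415364, 0.1099926, -0.5642548, -0.8810548)
q + ½dt·q⊗(0,ω), renormalized = (-0.0314, -0.7885, 0.4425, -0.4260)

p' = (2.6440, 1.1480, 2.9960)
q' = (-0.0314, -0.7885, 0.4425, -0.4260)
v' = (-0.6200, 0.7520, 1.0000)
ω' = (0.2651, 0.9140, -0.5184)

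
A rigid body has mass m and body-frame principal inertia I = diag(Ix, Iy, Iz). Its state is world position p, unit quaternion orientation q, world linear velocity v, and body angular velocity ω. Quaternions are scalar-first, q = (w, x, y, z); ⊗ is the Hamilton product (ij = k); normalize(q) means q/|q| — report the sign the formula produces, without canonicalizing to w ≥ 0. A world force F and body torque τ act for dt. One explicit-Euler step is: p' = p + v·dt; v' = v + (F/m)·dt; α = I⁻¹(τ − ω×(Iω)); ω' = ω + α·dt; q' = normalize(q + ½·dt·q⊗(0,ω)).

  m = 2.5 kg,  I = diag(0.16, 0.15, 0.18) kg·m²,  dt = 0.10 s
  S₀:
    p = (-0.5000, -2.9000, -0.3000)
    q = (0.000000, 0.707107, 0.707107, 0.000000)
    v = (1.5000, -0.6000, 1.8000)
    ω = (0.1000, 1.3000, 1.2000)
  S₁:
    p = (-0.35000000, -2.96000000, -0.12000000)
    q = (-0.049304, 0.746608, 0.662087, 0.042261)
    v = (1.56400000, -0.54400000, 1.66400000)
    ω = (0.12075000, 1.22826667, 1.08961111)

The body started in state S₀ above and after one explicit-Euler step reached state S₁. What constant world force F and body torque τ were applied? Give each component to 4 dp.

rate change Δω = (0.02075000, -0.07173333, -0.11038889)
ω₀×(Iω₀) = (0.0468, -0.0024, -0.0013)
applied torque τ = (0.0800, -0.1100, -0.2000)
v₁ − v₀ = (0.06400000, 0.05600000, -0.13600000)
applied force F = (1.6000, 1.4000, -3.4000)

F = (1.6000, 1.4000, -3.4000)
τ = (0.0800, -0.1100, -0.2000)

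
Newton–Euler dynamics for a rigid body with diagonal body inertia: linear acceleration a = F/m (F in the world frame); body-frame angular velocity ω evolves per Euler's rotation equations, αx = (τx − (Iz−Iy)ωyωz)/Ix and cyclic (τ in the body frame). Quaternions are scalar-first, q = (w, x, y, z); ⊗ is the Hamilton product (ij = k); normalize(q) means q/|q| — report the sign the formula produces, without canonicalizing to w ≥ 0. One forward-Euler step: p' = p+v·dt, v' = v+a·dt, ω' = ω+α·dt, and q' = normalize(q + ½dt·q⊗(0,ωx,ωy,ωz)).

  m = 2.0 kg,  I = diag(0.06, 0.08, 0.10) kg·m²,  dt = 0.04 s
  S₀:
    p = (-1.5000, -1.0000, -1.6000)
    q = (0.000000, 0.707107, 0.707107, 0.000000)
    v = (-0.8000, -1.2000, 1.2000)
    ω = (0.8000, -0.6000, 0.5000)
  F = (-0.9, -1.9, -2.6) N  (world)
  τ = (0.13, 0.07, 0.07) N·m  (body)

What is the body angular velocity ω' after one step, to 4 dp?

precession coupling ω×(Iω) = (-0.0060, -0.0160, -0.0096)
α = I⁻¹(τ − ω×Iω) = (2.2667, 1.0750, 0.7960)
new body rate ω' = (0.8907, -0.5570, 0.5318)

ω' = (0.8907, -0.5570, 0.5318)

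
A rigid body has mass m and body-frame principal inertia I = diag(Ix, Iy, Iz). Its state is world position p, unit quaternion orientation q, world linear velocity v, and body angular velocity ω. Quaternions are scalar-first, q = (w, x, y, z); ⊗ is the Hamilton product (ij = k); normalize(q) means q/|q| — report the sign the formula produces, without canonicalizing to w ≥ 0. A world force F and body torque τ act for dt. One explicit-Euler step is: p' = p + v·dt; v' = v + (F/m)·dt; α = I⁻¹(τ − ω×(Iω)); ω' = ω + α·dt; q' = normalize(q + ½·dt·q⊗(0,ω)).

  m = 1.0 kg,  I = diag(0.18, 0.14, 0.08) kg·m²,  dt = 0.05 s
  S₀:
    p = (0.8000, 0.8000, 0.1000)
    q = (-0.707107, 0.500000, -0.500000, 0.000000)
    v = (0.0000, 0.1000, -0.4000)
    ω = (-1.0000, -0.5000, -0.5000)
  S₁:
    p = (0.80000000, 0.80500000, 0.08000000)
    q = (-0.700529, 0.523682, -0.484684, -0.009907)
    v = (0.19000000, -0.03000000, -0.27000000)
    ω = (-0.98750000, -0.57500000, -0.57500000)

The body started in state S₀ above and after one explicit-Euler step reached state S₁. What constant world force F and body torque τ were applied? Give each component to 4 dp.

velocity change Δv = (0.19000000, -0.13000000, 0.13000000)
applied force F = (3.8000, -2.6000, 2.6000)
Δω = ω₁−ω₀ = (0.01250000, -0.07500000, -0.07500000)
I·α + gyro = (0.0300, -0.1600, -0.1400)

F = (3.8000, -2.6000, 2.6000)
τ = (0.0300, -0.1600, -0.1400)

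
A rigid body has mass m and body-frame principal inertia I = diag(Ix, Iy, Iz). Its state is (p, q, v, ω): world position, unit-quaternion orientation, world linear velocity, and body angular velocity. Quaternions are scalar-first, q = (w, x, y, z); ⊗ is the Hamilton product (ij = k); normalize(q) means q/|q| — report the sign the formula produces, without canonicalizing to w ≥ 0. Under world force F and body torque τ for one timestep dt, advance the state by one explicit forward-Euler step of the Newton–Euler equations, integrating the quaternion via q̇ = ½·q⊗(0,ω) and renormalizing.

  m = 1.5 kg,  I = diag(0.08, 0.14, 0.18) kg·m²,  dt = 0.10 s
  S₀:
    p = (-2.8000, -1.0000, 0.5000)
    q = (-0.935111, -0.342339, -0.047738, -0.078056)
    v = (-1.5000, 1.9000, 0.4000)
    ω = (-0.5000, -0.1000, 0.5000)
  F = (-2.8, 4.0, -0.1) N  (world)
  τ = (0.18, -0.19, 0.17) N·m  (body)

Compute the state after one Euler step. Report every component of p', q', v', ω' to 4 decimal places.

p' = (-2.9500, -0.8100, 0.5400)
q' = (-0.9414, -0.3203, -0.0325, -0.1009)
v' = (-1.6867, 2.1667, 0.3933)
ω' = (-0.2725, -0.2536, 0.5928)

a = F/m = (-1.8667, 2.6667, -0.0667)
p' = p + v·dt = (-2.9500, -0.8100, 0.5400)
v' = v + a·dt = (-1.6867, 2.1667, 0.3933)
gyro term ω×Iω = (-0.0020, 0.0250, 0.0030)
angular accel α = (2.2750, -1.5357, 0.9278)
ω + α·dt = (-0.2725, -0.2536, 0.5928)
Hamilton product q⊗(0,ω) = (-0.1369153, 0.4358809, 0.3037086, -0.4571906)
q + ½dt·q⊗(0,ω), renormalized = (-0.9414, -0.3203, -0.0325, -0.1009)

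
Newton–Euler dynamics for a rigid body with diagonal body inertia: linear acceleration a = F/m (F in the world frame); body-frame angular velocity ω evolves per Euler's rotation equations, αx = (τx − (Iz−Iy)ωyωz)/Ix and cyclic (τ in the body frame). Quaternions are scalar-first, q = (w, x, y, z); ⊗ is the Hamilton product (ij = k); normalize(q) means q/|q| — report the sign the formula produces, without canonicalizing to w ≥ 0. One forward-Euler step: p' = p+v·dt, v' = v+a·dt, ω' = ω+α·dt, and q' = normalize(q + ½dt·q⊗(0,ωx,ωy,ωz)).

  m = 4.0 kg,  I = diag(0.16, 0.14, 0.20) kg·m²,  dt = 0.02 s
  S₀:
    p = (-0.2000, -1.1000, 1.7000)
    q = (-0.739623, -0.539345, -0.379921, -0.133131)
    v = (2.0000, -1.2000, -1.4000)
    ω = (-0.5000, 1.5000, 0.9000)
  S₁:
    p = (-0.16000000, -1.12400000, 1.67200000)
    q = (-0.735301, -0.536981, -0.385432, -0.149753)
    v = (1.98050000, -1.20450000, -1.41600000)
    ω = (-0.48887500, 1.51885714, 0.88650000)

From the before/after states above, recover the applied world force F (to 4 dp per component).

v₁ − v₀ = (-0.01950000, -0.00450000, -0.01600000)
applied force F = (-3.9000, -0.9000, -3.2000)

F = (-3.9000, -0.9000, -3.2000)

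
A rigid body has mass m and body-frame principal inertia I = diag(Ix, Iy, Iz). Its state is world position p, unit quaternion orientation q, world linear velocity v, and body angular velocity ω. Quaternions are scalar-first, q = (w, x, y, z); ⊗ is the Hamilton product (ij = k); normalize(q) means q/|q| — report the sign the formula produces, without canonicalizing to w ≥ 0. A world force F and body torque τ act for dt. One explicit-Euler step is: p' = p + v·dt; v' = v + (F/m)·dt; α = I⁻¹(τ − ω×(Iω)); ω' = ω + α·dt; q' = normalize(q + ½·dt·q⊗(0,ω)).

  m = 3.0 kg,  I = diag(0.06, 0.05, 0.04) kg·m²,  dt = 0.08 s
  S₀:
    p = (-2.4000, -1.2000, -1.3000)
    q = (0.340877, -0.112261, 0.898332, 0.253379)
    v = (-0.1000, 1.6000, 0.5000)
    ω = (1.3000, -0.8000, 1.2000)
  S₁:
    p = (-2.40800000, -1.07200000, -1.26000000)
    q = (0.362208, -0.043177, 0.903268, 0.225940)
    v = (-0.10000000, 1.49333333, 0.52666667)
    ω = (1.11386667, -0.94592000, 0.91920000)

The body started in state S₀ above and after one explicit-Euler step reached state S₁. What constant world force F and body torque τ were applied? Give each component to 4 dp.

F = (0.0000, -4.0000, 1.0000)
τ = (-0.1300, -0.0600, -0.1300)

velocity change Δv = (0.00000000, -0.10666667, 0.02666667)
applied force F = (0.0000, -4.0000, 1.0000)
rate change Δω = (-0.18613333, -0.14592000, -0.28080000)
ω₀×(Iω₀) = (0.0096, 0.0312, 0.0104)
τ = I·(Δω/dt) + ω₀×(Iω₀) = (-0.1300, -0.0600, -0.1300)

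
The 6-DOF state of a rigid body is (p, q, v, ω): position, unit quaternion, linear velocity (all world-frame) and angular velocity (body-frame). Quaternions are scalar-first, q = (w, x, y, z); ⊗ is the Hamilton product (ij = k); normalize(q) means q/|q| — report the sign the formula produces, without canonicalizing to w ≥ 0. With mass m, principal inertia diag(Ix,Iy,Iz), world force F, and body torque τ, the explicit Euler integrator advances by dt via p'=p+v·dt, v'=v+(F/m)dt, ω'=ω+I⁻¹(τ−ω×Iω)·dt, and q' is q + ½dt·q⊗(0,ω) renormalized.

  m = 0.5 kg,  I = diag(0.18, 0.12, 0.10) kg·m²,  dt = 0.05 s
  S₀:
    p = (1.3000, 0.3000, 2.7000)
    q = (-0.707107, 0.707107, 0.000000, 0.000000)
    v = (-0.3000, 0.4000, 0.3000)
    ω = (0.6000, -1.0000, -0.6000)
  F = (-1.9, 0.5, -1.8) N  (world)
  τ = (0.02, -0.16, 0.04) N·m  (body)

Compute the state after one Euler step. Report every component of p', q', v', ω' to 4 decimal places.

a = F/m = (-3.8000, 1.0000, -3.6000)
p + v·dt = (1.2850, 0.3200, 2.7150)
v' = v + a·dt = (-0.4900, 0.4500, 0.1200)
angular accel α = (0.1778, -1.0933, 0.0400)
ω + α·dt = (0.6089, -1.0547, -0.5980)
2q̇ = q⊗(0,ω) = (-0.4242642, -0.4242642, 1.1313712, -0.2828428)
q' = normalize(q + ½dt·q⊗(0,ω)) = (-0.7173, 0.6961, 0.0283, -0.0071)

p' = (1.2850, 0.3200, 2.7150)
q' = (-0.7173, 0.6961, 0.0283, -0.0071)
v' = (-0.4900, 0.4500, 0.1200)
ω' = (0.6089, -1.0547, -0.5980)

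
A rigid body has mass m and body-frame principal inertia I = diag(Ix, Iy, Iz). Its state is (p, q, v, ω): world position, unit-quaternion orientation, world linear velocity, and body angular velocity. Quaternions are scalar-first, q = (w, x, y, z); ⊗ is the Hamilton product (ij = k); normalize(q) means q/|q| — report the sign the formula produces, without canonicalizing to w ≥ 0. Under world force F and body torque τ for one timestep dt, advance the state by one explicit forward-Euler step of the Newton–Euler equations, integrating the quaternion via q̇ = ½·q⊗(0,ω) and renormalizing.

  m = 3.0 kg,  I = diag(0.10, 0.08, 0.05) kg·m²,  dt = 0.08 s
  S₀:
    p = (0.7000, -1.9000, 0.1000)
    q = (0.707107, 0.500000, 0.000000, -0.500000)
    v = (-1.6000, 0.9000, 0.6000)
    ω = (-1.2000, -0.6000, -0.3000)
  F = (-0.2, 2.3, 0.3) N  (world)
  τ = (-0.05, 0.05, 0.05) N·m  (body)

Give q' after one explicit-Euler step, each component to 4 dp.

q' = (0.7240, 0.4534, 0.0130, -0.5197)

q⊗(0,ω) = (0.4500000, -1.1485284, 0.3257358, -0.5121321)
q + ½dt·q⊗(0,ω), renormalized = (0.7240, 0.4534, 0.0130, -0.5197)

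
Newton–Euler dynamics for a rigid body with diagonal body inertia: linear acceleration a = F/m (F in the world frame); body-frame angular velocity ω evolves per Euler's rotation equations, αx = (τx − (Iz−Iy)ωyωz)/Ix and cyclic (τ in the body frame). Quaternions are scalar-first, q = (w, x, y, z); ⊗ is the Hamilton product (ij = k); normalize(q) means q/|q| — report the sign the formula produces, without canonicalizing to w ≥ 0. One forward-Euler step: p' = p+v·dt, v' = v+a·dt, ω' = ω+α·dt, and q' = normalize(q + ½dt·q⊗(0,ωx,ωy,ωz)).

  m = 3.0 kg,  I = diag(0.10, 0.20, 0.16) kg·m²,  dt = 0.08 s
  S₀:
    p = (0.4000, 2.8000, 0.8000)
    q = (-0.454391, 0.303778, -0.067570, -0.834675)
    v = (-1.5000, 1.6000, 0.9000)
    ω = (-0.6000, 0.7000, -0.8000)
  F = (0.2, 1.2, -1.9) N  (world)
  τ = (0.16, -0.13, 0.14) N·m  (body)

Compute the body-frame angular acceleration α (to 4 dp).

α = (1.3760, -0.5060, 1.1375)

gyro term ω×Iω = (0.0224, -0.0288, -0.0420)
angular accel α = (1.3760, -0.5060, 1.1375)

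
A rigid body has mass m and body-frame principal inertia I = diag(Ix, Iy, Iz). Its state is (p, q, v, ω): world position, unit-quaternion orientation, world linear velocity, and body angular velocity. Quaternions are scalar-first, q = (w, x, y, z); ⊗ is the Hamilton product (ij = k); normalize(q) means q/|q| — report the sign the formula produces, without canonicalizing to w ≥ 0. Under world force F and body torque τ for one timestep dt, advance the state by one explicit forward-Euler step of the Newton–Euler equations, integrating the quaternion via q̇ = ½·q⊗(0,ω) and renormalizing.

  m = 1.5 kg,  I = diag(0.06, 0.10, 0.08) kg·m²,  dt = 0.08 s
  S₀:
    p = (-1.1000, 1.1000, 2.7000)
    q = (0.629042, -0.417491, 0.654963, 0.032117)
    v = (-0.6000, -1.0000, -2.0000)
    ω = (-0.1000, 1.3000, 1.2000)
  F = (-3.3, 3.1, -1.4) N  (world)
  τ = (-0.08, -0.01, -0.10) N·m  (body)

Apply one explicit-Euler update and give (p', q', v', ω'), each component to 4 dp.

p' = (-1.1480, 1.0200, 2.5400)
q' = (0.5903, -0.3893, 0.7058, 0.0431)
v' = (-0.7760, -0.8347, -2.0747)
ω' = (-0.1651, 1.2901, 1.1052)

a = F/m = (-2.2000, 2.0667, -0.9333)
new position p' = (-1.1480, 1.0200, 2.5400)
v + (F/m)dt = (-0.7760, -0.8347, -2.0747)
gyro term ω×Iω = (-0.0312, 0.0024, -0.0052)
α = I⁻¹(τ − ω×Iω) = (-0.8133, -0.1240, -1.1850)
ω' = ω + α·dt = (-0.1651, 1.2901, 1.1052)
2q̇ = q⊗(0,ω) = (-0.9317414, 0.6812993, 1.3155321, 0.2776084)
q + ½dt·q⊗(0,ω), renormalized = (0.5903, -0.3893, 0.7058, 0.0431)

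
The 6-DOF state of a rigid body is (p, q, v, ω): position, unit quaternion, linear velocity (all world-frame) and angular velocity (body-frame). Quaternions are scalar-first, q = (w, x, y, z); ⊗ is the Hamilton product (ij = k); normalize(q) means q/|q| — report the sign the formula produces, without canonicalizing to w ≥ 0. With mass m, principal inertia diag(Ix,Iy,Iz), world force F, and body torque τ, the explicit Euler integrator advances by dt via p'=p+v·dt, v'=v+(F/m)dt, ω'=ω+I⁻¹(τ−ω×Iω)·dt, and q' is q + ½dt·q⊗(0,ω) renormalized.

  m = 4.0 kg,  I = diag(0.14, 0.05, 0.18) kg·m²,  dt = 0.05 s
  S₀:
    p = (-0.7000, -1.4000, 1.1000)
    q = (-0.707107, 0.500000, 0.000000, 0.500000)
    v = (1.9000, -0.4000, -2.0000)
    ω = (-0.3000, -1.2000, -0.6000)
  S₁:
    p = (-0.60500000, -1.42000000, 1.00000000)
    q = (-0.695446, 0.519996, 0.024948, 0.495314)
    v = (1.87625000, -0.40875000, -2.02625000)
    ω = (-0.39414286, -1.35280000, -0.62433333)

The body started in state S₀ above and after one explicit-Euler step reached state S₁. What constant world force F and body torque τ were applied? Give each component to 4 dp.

rate change Δω = (-0.09414286, -0.15280000, -0.02433333)
precession coupling = (0.0936, -0.0072, -0.0324)
applied torque τ = (-0.1700, -0.1600, -0.1200)
velocity change Δv = (-0.02375000, -0.00875000, -0.02625000)
m·(v₁−v₀)/dt = (-1.9000, -0.7000, -2.1000)

F = (-1.9000, -0.7000, -2.1000)
τ = (-0.1700, -0.1600, -0.1200)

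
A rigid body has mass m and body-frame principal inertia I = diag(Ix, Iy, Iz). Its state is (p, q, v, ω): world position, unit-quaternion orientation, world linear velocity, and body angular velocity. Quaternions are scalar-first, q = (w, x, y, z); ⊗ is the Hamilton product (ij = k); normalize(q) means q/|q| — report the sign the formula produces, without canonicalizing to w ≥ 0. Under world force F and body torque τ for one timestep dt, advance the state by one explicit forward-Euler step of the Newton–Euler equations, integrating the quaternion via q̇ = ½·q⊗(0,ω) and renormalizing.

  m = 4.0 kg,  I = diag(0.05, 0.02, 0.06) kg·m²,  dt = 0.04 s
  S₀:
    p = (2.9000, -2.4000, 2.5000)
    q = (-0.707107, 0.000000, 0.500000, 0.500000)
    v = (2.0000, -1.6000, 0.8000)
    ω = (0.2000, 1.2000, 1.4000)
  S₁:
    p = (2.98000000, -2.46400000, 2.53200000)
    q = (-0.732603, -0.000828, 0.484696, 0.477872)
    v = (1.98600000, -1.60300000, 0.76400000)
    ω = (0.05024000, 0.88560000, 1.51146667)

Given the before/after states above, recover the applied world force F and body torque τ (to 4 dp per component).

ω₁ − ω₀ = (-0.14976000, -0.31440000, 0.11146667)
ω₀×(Iω₀) = (0.0672, -0.0028, -0.0072)
I·α + gyro = (-0.1200, -0.1600, 0.1600)
v₁ − v₀ = (-0.01400000, -0.00300000, -0.03600000)
applied force F = (-1.4000, -0.3000, -3.6000)

F = (-1.4000, -0.3000, -3.6000)
τ = (-0.1200, -0.1600, 0.1600)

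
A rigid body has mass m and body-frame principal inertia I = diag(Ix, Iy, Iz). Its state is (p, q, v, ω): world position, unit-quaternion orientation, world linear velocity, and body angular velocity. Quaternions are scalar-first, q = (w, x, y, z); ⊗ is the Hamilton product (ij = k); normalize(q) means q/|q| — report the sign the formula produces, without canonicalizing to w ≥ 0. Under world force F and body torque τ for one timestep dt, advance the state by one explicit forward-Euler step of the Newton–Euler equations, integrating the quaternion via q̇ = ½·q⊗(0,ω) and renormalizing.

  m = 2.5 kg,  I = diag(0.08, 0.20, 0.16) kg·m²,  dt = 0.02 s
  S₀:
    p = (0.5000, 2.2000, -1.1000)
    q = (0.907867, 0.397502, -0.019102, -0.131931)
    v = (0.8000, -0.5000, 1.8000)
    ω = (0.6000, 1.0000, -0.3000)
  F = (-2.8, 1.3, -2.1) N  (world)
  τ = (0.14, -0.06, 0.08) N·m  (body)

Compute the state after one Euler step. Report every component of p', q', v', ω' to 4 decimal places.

p' = (0.5160, 2.1900, -1.0640)
q' = (0.9052, 0.4043, -0.0096, -0.1306)
v' = (0.7776, -0.4896, 1.7832)
ω' = (0.6320, 0.9926, -0.2990)

new position p' = (0.5160, 2.1900, -1.0640)
new velocity v' = (0.7776, -0.4896, 1.7832)
precession coupling ω×(Iω) = (0.0120, 0.0144, 0.0720)
α = I⁻¹(τ − ω×Iω) = (1.6000, -0.3720, 0.0500)
new body rate ω' = (0.6320, 0.9926, -0.2990)
Hamilton product q⊗(0,ω) = (-0.2589785, 0.6823818, 0.9479590, 0.1366031)
q' = normalize(q + ½dt·q⊗(0,ω)) = (0.9052, 0.4043, -0.0096, -0.1306)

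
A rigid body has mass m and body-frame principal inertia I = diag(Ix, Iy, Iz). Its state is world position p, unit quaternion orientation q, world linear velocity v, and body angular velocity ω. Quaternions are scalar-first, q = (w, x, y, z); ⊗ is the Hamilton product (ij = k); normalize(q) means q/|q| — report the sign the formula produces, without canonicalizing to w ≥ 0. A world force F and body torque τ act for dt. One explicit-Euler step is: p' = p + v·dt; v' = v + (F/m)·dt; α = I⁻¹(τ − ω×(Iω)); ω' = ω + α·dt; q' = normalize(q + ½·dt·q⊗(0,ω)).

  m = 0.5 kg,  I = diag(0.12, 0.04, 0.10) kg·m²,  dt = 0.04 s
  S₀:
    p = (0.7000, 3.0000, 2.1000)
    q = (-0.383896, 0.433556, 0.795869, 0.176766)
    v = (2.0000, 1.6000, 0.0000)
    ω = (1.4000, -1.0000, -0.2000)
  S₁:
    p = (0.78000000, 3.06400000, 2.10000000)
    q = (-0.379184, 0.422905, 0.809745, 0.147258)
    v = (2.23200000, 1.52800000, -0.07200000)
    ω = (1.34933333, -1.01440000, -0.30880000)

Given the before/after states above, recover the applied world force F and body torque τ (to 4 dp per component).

F = (2.9000, -0.9000, -0.9000)
τ = (-0.1400, -0.0200, -0.1600)

ω₁ − ω₀ = (-0.05066667, -0.01440000, -0.10880000)
I·α + gyro = (-0.1400, -0.0200, -0.1600)
v₁ − v₀ = (0.23200000, -0.07200000, -0.07200000)
m·(v₁−v₀)/dt = (2.9000, -0.9000, -0.9000)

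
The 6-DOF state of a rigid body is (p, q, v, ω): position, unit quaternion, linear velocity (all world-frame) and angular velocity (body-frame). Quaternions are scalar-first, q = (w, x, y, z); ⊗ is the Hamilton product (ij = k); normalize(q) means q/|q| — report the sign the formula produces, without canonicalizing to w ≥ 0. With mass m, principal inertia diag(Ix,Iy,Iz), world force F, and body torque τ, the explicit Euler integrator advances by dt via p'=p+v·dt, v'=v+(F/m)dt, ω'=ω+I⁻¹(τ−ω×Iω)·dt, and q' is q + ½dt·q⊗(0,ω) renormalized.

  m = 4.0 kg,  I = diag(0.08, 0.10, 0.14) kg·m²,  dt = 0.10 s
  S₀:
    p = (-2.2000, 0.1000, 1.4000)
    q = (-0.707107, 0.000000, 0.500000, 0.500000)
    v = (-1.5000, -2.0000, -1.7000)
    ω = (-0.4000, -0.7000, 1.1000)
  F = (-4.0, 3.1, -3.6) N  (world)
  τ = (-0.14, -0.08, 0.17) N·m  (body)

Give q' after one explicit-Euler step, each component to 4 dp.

q⊗(0,ω) = (-0.2000000, 1.1828428, 0.2949749, -0.5778177)
updated quaternion q' = (-0.7154, 0.0590, 0.5136, 0.4700)

q' = (-0.7154, 0.0590, 0.5136, 0.4700)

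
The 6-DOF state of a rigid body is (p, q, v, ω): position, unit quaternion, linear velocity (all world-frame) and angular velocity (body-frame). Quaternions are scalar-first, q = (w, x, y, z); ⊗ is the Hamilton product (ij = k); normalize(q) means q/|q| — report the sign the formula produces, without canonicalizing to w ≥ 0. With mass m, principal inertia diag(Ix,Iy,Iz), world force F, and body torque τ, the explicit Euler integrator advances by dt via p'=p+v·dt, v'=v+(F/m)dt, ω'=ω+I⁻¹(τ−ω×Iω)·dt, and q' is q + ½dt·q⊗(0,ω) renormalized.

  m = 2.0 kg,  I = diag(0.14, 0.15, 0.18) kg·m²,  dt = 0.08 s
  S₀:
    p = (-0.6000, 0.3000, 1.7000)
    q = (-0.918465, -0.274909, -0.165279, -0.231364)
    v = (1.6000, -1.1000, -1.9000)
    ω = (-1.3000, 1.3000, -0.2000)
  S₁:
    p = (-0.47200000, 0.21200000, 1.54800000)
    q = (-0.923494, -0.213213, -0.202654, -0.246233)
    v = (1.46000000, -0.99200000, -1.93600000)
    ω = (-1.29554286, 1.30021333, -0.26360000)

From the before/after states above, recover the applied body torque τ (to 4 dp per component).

τ = (0.0000, -0.0100, -0.1600)

ω₁ − ω₀ = (0.00445714, 0.00021333, -0.06360000)
applied torque τ = (0.0000, -0.0100, -0.1600)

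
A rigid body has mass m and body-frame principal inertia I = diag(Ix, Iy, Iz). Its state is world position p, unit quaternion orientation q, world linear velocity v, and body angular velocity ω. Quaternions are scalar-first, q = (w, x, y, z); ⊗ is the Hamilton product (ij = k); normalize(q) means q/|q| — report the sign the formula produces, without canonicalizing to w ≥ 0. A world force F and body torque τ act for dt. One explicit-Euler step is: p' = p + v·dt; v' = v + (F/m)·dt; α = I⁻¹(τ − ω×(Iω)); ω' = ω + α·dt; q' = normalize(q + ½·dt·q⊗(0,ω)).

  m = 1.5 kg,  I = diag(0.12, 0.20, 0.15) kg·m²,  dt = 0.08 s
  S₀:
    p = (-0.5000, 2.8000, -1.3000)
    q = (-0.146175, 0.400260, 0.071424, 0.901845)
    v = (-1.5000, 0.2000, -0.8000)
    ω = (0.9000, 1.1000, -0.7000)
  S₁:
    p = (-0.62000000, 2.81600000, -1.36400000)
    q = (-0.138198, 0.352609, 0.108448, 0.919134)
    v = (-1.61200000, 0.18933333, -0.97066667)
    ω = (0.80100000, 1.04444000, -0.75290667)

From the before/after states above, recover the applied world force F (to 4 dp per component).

Δv = v₁−v₀ = (-0.11200000, -0.01066667, -0.17066667)
applied force F = (-2.1000, -0.2000, -3.2000)

F = (-2.1000, -0.2000, -3.2000)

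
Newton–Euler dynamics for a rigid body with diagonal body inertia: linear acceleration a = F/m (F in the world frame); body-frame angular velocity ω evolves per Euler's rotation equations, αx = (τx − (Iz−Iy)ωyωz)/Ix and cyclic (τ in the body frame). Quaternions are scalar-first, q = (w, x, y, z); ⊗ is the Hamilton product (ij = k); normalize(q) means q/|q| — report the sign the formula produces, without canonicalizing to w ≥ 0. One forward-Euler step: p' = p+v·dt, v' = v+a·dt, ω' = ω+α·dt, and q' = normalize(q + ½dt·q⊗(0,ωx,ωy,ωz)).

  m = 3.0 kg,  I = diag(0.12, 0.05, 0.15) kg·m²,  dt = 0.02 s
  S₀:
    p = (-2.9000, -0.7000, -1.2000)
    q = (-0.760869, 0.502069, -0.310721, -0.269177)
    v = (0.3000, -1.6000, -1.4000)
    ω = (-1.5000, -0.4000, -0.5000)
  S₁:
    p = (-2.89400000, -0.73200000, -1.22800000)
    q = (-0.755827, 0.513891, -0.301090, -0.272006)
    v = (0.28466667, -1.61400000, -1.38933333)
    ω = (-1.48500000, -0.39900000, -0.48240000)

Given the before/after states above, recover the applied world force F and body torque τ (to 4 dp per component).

v₁ − v₀ = (-0.01533333, -0.01400000, 0.01066667)
F = m·Δv/dt = (-2.3000, -2.1000, 1.6000)
Δω = ω₁−ω₀ = (0.01500000, 0.00100000, 0.01760000)
precession coupling = (0.0200, -0.0225, -0.0420)
applied torque τ = (0.1100, -0.0200, 0.0900)

F = (-2.3000, -2.1000, 1.6000)
τ = (0.1100, -0.0200, 0.0900)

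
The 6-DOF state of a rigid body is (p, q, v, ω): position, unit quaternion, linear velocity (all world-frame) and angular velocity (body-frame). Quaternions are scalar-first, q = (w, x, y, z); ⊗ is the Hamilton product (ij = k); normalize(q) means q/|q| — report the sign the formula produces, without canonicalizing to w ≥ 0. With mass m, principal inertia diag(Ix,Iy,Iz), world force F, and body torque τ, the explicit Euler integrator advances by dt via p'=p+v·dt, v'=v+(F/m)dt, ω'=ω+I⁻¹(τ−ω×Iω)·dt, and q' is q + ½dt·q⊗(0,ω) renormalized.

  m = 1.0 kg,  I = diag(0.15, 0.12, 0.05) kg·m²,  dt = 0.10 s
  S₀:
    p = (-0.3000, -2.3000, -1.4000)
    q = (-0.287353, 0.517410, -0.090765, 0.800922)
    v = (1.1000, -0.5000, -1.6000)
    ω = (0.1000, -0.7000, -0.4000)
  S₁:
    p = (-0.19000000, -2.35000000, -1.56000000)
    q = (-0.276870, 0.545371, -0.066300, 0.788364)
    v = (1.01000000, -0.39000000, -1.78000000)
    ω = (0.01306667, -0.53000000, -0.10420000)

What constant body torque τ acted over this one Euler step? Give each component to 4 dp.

τ = (-0.1500, 0.2000, 0.1500)

Δω = ω₁−ω₀ = (-0.08693333, 0.17000000, 0.29580000)
ω₀×(Iω₀) = (-0.0196, -0.0040, 0.0021)
applied torque τ = (-0.1500, 0.2000, 0.1500)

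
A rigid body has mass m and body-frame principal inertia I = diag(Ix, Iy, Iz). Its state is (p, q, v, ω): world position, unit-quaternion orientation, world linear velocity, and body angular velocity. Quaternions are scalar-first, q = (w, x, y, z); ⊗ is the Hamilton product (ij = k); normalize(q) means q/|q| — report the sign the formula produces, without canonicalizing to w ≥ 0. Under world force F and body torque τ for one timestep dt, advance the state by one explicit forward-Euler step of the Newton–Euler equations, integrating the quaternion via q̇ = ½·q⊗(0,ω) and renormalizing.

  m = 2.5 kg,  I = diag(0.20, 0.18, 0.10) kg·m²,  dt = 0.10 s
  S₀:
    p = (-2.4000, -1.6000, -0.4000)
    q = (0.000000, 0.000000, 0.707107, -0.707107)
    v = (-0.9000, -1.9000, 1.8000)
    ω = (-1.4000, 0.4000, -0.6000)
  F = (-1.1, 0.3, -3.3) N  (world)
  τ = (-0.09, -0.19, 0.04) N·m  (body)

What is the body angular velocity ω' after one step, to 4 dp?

ω' = (-1.4546, 0.2478, -0.5712)

gyro term ω×Iω = (0.0192, 0.0840, 0.0112)
α = I⁻¹(τ − ω×Iω) = (-0.5460, -1.5222, 0.2880)
new body rate ω' = (-1.4546, 0.2478, -0.5712)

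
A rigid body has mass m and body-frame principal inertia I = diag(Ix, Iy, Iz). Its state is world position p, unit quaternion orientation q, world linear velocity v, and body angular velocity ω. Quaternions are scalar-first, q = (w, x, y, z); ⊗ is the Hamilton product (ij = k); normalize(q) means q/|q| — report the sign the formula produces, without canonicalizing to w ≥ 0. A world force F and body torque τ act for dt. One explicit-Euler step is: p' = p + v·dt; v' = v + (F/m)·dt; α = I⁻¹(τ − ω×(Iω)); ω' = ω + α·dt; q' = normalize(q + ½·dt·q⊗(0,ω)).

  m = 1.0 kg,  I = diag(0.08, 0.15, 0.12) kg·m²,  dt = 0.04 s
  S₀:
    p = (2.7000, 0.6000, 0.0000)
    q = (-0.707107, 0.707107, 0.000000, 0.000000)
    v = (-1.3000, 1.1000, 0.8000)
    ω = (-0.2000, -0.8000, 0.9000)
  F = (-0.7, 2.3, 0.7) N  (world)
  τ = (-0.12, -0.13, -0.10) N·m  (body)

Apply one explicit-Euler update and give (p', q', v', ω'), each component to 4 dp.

a = F/m = (-0.7000, 2.3000, 0.7000)
p + v·dt = (2.6480, 0.6440, 0.0320)
v' = v + a·dt = (-1.3280, 1.1920, 0.8280)
precession coupling ω×(Iω) = (0.0216, 0.0072, 0.0112)
(τ − ω×Iω)/I = (-1.7700, -0.9147, -0.9267)
new body rate ω' = (-0.2708, -0.8366, 0.8629)
2q̇ = q⊗(0,ω) = (0.1414214, 0.1414214, -0.0707107, -1.2020819)
updated quaternion q' = (-0.7041, 0.7097, -0.0014, -0.0240)

p' = (2.6480, 0.6440, 0.0320)
q' = (-0.7041, 0.7097, -0.0014, -0.0240)
v' = (-1.3280, 1.1920, 0.8280)
ω' = (-0.2708, -0.8366, 0.8629)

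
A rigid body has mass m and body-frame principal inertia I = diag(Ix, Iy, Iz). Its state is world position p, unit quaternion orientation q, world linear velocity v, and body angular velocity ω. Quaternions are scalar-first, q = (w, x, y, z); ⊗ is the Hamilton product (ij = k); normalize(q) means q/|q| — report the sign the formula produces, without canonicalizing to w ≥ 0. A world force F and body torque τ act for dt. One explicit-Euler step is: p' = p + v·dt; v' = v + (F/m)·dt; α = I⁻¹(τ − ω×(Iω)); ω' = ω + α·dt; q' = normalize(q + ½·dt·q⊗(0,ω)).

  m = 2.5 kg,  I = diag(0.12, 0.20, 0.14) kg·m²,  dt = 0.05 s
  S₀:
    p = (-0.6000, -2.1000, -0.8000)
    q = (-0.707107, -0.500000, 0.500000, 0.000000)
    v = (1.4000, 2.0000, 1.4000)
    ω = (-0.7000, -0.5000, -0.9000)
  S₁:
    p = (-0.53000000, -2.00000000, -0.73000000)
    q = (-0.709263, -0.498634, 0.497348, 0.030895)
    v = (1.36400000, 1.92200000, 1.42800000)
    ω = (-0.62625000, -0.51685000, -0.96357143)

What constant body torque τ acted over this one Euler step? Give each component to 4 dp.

τ = (0.1500, -0.0800, -0.1500)

Δω = ω₁−ω₀ = (0.07375000, -0.01685000, -0.06357143)
ω₀×(Iω₀) = (-0.0270, -0.0126, 0.0280)
applied torque τ = (0.1500, -0.0800, -0.1500)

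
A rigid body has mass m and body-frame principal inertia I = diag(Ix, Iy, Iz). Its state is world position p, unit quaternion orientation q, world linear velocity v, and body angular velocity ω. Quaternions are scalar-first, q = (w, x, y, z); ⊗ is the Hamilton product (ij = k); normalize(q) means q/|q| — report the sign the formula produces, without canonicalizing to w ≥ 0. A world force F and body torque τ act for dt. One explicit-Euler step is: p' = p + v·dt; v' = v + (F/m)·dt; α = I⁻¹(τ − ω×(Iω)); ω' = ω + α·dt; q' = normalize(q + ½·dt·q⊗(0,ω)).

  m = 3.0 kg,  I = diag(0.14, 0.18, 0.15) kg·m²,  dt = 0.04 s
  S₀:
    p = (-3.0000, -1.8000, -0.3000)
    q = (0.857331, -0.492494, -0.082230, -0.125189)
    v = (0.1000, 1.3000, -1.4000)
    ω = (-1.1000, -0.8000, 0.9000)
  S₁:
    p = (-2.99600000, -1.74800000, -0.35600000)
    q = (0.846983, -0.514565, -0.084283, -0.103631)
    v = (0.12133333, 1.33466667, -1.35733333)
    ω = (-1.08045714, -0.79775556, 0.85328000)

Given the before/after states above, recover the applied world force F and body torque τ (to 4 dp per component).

v₁ − v₀ = (0.02133333, 0.03466667, 0.04266667)
m·(v₁−v₀)/dt = (1.6000, 2.6000, 3.2000)
Δω = ω₁−ω₀ = (0.01954286, 0.00224444, -0.04672000)
precession coupling = (0.0216, 0.0099, 0.0352)
I·α + gyro = (0.0900, 0.0200, -0.1400)

F = (1.6000, 2.6000, 3.2000)
τ = (0.0900, 0.0200, -0.1400)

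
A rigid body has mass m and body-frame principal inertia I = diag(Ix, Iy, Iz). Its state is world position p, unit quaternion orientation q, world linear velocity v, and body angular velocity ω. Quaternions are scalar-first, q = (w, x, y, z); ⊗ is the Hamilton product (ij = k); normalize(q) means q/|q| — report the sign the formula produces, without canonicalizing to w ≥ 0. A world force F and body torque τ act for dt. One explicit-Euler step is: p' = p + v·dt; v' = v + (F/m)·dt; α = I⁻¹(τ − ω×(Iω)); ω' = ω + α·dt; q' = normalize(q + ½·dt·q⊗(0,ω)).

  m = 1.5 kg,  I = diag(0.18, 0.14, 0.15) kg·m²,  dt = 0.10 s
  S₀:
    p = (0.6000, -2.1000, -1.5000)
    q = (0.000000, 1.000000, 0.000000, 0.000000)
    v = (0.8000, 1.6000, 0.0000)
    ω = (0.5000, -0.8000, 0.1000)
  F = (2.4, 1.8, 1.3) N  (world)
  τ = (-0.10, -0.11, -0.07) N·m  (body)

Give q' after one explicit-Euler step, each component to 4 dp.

2q̇ = q⊗(0,ω) = (-0.5000000, 0.0000000, -0.1000000, -0.8000000)
updated quaternion q' = (-0.0250, 0.9989, -0.0050, -0.0400)

q' = (-0.0250, 0.9989, -0.0050, -0.0400)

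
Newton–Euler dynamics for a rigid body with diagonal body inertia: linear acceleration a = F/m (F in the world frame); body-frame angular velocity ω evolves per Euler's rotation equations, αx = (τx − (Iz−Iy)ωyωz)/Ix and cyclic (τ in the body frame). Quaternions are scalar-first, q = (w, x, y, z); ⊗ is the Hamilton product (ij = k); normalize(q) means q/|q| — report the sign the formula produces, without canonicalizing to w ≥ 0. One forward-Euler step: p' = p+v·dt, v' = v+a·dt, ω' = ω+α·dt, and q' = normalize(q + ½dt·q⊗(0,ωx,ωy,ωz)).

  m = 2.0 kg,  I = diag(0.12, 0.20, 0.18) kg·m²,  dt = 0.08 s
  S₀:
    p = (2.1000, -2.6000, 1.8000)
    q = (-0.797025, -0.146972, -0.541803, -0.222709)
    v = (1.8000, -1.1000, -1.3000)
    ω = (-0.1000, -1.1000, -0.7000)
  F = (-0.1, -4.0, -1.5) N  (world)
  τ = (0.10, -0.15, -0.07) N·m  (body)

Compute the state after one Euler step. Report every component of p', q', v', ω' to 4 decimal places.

p' = (2.2440, -2.6880, 1.6960)
q' = (-0.8266, -0.1382, -0.5093, -0.1958)
v' = (1.7960, -1.2600, -1.3600)
ω' = (-0.0231, -1.1583, -0.7350)

linear accel F/m = (-0.0500, -2.0000, -0.7500)
p + v·dt = (2.2440, -2.6880, 1.6960)
v + (F/m)dt = (1.7960, -1.2600, -1.3600)
ω×(Iω) gyroscopic = (-0.0154, -0.0042, 0.0088)
α = I⁻¹(τ − ω×Iω) = (0.9617, -0.7290, -0.4378)
ω' = ω + α·dt = (-0.0231, -1.1583, -0.7350)
Hamilton product q⊗(0,ω) = (-0.7665768, 0.2139847, 0.7961180, 0.6654064)
q + ½dt·q⊗(0,ω), renormalized = (-0.8266, -0.1382, -0.5093, -0.1958)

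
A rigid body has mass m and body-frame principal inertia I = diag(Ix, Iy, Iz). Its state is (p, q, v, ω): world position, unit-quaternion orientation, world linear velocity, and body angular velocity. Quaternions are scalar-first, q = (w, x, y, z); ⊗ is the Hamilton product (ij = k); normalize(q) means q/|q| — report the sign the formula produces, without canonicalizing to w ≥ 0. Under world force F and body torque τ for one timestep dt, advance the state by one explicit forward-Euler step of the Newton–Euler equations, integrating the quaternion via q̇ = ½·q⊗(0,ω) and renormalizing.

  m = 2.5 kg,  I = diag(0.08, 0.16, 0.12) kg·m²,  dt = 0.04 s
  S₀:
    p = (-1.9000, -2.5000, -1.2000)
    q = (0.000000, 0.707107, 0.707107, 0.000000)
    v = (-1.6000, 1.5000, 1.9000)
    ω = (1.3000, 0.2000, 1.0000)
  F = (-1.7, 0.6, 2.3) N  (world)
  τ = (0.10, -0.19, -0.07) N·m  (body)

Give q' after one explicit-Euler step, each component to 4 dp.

q⊗(0,ω) = (-1.0606605, 0.7071070, -0.7071070, -0.7778177)
q + ½dt·q⊗(0,ω), renormalized = (-0.0212, 0.7209, 0.6926, -0.0155)

q' = (-0.0212, 0.7209, 0.6926, -0.0155)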